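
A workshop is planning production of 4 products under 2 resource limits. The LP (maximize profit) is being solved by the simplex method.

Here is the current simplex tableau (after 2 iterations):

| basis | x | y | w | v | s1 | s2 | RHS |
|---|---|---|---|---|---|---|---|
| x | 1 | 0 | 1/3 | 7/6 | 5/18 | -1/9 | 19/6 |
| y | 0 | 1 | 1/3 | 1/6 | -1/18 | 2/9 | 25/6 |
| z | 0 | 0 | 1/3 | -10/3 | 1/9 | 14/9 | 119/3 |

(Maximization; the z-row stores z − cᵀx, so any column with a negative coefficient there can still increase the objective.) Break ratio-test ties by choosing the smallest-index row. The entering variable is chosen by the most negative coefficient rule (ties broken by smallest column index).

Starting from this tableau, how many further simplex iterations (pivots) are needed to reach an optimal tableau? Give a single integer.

1

pivot: v in, x out → z = 341/7
No improving column remains; optimal.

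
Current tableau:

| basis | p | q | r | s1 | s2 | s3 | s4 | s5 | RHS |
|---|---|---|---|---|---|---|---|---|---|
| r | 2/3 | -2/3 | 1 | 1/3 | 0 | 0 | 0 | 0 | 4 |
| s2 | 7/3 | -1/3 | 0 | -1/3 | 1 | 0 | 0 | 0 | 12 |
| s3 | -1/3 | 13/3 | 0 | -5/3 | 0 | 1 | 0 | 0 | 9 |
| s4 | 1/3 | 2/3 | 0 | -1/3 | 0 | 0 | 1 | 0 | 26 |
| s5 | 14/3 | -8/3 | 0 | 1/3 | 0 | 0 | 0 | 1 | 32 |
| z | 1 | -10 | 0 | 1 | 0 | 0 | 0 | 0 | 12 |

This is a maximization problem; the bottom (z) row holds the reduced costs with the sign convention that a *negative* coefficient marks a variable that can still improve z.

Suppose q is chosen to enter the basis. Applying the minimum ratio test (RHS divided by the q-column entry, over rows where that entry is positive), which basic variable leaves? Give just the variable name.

s3

Ratios: row 1 (r): entry -2/3 ≤ 0, skip; row 2 (s2): entry -1/3 ≤ 0, skip; row 3 (s3): 9/(13/3) = 27/13; row 4 (s4): 26/(2/3) = 39; row 5 (s5): entry -8/3 ≤ 0, skip.
Minimum ratio 27/13 is in the s3 row, so s3 leaves.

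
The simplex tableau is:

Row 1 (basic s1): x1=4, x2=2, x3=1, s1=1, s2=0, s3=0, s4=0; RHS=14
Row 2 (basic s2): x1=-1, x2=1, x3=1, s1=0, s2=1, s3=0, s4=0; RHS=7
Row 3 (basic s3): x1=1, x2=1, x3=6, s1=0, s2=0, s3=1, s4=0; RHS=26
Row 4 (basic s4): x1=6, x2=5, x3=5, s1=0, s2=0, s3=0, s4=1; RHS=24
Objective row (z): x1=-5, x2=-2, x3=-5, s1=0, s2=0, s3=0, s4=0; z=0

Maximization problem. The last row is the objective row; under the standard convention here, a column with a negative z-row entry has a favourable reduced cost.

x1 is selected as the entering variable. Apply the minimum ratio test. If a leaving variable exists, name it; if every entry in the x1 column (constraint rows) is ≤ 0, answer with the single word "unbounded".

s1

Ratios: row 1 (s1): 14/4 = 7/2; row 2 (s2): entry -1 ≤ 0, skip; row 3 (s3): 26/1 = 26; row 4 (s4): 24/6 = 4.
Minimum ratio is in the s1 row, so s1 leaves.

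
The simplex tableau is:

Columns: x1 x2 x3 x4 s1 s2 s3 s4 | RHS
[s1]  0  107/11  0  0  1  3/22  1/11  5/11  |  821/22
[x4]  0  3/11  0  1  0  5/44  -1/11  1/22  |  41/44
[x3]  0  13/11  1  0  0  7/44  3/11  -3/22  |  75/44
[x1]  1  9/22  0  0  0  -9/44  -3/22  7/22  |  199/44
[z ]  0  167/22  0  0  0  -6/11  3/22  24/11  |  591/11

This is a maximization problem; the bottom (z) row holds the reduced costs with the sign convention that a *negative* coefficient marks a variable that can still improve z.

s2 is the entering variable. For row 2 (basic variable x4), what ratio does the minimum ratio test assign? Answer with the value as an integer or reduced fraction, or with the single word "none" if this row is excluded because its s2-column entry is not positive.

41/5

Ratio = RHS / (s2 entry) = (41/44) / (5/44) = 41/5.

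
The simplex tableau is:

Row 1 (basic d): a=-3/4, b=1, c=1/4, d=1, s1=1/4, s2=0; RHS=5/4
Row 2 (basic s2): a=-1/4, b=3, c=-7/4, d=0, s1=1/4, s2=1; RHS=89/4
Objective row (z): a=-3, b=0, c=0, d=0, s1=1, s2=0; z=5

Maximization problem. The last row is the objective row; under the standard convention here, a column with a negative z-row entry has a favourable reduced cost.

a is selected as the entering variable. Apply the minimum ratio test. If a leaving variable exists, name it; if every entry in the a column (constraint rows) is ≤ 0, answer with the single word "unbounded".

unbounded

a-column entries: row 1: -3/4, row 2: -1/4. All ≤ 0, so a can increase without bound; the LP is unbounded in this direction.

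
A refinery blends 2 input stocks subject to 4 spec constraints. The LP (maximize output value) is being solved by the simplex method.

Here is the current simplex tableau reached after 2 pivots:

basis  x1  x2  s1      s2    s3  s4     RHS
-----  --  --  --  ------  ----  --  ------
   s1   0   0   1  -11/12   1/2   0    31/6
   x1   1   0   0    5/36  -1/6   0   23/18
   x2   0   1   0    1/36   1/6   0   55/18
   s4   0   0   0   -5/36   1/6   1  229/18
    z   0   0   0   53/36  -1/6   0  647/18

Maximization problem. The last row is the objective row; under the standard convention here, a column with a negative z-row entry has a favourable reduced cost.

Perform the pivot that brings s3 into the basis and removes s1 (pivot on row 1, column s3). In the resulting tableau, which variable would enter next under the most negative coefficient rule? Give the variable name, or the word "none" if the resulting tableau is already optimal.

none

Pivot element 1/2. New z-row = old z-row − (-1/6)·(row 1/(1/2)).
Updated z-row coefficients: x1: 0, x2: 0, s1: 1/3, s2: 7/6, s3: 0, s4: 0.
No coefficient is strictly negative; the tableau after this pivot is optimal.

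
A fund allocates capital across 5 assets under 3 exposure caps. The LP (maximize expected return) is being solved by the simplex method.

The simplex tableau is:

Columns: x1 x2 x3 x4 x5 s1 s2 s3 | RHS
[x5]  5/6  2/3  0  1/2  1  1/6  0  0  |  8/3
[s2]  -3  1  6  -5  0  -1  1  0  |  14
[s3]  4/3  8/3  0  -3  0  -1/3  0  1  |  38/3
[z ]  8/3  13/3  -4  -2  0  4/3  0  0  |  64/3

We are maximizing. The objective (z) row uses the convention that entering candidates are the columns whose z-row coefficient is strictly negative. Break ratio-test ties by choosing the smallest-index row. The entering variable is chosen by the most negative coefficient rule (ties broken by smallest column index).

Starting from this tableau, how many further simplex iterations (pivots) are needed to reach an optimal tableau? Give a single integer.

2

pivot: x3 in, s2 out → z = 92/3
pivot: x4 in, x5 out → z = 532/9
No improving column remains; optimal.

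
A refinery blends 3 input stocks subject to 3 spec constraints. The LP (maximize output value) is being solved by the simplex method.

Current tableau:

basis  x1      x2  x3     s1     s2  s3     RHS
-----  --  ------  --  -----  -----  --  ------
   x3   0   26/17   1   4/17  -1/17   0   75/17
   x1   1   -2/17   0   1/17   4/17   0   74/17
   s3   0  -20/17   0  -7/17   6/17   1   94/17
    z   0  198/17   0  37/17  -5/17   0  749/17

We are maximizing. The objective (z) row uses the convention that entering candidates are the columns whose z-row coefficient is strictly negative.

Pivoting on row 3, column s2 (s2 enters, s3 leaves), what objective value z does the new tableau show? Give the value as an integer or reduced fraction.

146/3

Minimum ratio for s2: (94/17)/(6/17) = 47/3.
z changes by −(z-row coeff of s2)·ratio = −(-5/17)·(47/3) = 235/51.
New z = 749/17 + (235/51) = 146/3.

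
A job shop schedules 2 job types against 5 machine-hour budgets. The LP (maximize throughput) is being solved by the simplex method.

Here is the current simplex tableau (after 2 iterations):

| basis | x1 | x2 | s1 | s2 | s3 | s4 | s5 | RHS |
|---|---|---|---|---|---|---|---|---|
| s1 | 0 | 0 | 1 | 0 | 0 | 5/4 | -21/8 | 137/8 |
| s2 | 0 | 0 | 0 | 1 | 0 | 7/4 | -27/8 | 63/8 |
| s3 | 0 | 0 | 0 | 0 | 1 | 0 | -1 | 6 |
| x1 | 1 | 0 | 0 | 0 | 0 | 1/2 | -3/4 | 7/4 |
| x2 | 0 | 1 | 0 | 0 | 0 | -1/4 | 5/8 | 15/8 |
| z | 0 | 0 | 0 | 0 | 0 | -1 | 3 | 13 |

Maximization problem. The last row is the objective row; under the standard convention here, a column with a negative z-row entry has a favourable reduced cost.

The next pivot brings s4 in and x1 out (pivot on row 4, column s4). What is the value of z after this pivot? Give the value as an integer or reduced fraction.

Minimum ratio for s4: (7/4)/(1/2) = 7/2.
z changes by −(z-row coeff of s4)·ratio = −(-1)·(7/2) = 7/2.
New z = 13 + (7/2) = 33/2.

33/2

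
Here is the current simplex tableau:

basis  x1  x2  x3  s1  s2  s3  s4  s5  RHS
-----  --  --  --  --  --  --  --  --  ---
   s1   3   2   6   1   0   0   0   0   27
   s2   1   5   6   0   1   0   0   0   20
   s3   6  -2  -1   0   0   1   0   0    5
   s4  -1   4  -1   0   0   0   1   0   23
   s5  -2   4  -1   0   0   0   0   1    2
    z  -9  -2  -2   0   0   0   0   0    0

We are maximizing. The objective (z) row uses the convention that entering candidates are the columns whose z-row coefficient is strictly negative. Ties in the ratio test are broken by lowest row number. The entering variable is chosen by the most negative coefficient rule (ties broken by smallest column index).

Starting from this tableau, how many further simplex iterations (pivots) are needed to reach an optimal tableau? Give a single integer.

pivot: x1 in, s3 out → z = 15/2
pivot: x2 in, s5 out → z = 13
pivot: x3 in, s2 out → z = 3621/166
No improving column remains; optimal.

3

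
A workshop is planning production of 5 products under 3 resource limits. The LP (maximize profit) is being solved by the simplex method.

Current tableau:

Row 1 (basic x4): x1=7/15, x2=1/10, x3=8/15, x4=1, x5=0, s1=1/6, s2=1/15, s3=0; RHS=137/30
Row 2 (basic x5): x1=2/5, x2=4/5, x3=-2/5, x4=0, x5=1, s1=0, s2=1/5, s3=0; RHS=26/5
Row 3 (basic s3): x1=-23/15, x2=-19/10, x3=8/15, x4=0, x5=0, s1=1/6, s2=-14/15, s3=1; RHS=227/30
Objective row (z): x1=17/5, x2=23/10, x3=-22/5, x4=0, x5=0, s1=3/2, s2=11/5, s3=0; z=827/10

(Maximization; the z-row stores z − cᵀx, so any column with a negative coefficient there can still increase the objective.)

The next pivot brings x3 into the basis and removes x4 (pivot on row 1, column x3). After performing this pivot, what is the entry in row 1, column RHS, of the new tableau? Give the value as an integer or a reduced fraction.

Pivot element is row 1, column x3: 8/15.
Normalize row 1: new (row 1, RHS) = (137/30)/(8/15) = 137/16.
Row 1 is the pivot row, so the entry is 137/16.

137/16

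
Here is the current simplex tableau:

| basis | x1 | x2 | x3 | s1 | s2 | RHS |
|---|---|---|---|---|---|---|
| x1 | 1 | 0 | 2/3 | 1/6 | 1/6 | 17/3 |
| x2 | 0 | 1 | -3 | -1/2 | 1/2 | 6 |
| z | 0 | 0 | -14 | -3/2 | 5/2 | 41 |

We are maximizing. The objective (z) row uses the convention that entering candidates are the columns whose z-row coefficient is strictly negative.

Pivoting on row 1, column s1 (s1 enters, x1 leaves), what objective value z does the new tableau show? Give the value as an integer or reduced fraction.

Minimum ratio for s1: (17/3)/(1/6) = 34.
z changes by −(z-row coeff of s1)·ratio = −(-3/2)·34 = 51.
New z = 41 + 51 = 92.

92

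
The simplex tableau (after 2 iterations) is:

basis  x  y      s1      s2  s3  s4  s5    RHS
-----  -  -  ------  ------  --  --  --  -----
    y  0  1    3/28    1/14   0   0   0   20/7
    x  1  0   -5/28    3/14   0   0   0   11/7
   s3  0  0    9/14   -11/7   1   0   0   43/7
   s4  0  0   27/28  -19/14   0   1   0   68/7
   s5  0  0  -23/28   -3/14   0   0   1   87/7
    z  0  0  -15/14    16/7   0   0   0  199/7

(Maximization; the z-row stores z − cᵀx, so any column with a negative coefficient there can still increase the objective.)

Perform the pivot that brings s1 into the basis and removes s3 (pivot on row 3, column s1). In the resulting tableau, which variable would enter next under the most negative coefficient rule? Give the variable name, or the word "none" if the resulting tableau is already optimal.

s2

Pivot element 9/14. New z-row = old z-row − (-15/14)·(row 3/(9/14)).
Updated z-row coefficients: x: 0, y: 0, s1: 0, s2: -1/3, s3: 5/3, s4: 0, s5: 0.
The most negative is -1/3 in column s2, so s2 would enter next.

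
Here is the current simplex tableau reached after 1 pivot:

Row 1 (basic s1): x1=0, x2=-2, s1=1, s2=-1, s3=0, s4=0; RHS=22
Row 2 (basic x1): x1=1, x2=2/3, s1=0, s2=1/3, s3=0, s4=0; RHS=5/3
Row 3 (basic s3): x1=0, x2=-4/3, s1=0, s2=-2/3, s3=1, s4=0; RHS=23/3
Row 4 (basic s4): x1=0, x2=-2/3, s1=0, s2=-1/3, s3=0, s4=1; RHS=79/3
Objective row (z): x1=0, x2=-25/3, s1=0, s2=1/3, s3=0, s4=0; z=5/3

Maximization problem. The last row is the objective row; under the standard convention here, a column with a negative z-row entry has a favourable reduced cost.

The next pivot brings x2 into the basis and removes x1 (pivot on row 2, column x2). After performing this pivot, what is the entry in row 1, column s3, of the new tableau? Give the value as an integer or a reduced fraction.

0

Pivot element is row 2, column x2: 2/3.
Normalize row 2: new (row 2, s3) = 0/(2/3) = 0.
row 1 ← row 1 − (-2)·(new row 2): 0 − (-2)·0 = 0.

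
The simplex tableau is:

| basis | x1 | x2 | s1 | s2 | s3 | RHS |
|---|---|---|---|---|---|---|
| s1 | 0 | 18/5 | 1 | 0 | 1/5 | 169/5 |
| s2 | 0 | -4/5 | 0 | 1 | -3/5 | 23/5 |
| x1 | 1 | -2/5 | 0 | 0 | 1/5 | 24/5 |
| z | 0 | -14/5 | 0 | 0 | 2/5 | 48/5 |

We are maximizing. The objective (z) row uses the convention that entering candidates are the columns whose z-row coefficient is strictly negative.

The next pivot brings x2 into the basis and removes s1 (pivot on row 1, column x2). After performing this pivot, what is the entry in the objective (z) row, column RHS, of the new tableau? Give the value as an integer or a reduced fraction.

Pivot element is row 1, column x2: 18/5.
Normalize row 1: new (row 1, RHS) = (169/5)/(18/5) = 169/18.
z-row ← z-row − (-14/5)·(new row 1): 48/5 − (-14/5)·(169/18) = 323/9.

323/9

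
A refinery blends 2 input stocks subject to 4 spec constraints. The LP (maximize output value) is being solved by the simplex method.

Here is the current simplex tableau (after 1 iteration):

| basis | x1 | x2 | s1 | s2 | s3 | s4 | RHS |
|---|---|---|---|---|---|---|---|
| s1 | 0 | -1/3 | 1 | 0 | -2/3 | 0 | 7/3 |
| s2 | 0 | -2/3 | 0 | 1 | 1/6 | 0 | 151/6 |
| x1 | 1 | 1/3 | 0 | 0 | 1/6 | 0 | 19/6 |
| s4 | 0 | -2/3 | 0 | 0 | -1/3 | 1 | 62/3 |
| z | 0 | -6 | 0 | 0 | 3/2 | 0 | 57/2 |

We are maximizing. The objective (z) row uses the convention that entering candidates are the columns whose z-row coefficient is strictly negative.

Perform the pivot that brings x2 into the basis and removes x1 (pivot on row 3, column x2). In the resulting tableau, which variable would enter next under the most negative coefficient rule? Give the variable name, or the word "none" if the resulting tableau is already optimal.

none

Pivot element 1/3. New z-row = old z-row − (-6)·(row 3/(1/3)).
Updated z-row coefficients: x1: 18, x2: 0, s1: 0, s2: 0, s3: 9/2, s4: 0.
No coefficient is strictly negative; the tableau after this pivot is optimal.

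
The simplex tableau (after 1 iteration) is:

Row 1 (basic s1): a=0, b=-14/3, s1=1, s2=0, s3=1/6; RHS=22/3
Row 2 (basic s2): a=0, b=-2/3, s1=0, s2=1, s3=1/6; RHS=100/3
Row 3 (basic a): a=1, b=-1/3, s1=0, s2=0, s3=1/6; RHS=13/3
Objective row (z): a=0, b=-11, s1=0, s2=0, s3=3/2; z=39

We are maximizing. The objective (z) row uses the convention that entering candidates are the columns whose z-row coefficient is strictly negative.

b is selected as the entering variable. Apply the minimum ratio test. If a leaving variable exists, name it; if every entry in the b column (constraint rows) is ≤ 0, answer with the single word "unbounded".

b-column entries: row 1: -14/3, row 2: -2/3, row 3: -1/3. All ≤ 0, so b can increase without bound; the LP is unbounded in this direction.

unbounded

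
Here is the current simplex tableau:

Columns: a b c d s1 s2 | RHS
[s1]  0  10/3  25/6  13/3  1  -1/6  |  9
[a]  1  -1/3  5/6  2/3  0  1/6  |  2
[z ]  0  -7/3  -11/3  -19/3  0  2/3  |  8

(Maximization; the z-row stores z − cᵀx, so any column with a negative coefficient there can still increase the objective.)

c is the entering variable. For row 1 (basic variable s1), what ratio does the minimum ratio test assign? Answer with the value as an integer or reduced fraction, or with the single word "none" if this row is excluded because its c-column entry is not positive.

Ratio = RHS / (c entry) = 9 / (25/6) = 54/25.

54/25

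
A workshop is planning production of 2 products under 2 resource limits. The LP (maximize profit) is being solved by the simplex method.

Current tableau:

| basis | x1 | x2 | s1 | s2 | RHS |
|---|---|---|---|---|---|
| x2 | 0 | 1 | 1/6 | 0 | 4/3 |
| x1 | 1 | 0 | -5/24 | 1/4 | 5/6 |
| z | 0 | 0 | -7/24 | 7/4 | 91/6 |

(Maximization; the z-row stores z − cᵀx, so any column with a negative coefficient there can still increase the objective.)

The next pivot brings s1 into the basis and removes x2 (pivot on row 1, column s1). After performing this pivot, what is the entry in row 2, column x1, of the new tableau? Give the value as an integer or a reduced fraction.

1

Pivot element is row 1, column s1: 1/6.
Normalize row 1: new (row 1, x1) = 0/(1/6) = 0.
row 2 ← row 2 − (-5/24)·(new row 1): 1 − (-5/24)·0 = 1.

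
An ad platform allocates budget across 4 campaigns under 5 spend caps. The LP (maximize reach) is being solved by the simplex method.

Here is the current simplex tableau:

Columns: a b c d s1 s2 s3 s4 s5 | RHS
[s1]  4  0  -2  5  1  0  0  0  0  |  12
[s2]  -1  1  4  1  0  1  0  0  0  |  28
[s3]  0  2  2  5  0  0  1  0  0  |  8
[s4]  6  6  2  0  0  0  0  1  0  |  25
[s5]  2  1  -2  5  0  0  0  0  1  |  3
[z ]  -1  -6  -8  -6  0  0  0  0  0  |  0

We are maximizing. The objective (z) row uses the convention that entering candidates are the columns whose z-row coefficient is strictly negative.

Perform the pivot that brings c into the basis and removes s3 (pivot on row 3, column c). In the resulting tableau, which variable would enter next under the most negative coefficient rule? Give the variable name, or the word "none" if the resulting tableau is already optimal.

a

Pivot element 2. New z-row = old z-row − (-8)·(row 3/2).
Updated z-row coefficients: a: -1, b: 2, c: 0, d: 14, s1: 0, s2: 0, s3: 4, s4: 0, s5: 0.
The most negative is -1 in column a, so a would enter next.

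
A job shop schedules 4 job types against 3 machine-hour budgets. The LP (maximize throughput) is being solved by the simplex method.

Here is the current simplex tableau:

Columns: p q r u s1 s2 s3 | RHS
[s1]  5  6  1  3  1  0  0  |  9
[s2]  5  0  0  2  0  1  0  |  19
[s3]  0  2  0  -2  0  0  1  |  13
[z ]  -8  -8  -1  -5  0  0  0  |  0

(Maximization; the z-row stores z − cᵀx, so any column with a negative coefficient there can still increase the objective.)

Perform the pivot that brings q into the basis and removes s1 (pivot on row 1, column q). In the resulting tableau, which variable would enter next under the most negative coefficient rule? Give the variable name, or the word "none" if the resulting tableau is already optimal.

Pivot element 6. New z-row = old z-row − (-8)·(row 1/6).
Updated z-row coefficients: p: -4/3, q: 0, r: 1/3, u: -1, s1: 4/3, s2: 0, s3: 0.
The most negative is -4/3 in column p, so p would enter next.

p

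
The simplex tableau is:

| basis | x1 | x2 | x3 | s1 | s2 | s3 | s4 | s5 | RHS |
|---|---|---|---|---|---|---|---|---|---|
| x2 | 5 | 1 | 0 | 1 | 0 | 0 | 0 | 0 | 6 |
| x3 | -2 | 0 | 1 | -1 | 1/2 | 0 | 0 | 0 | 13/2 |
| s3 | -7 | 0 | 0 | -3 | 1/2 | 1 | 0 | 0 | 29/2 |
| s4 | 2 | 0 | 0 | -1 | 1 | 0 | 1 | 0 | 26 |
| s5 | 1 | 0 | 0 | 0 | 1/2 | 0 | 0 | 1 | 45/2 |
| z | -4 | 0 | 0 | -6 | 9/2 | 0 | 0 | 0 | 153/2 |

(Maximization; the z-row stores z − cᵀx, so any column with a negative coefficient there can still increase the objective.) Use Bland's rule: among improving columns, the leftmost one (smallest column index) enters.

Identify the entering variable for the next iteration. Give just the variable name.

Objective-row coefficients: x1: -4, x2: 0, x3: 0, s1: -6, s2: 9/2, s3: 0, s4: 0, s5: 0.
Improving columns: x1, s1. Bland's rule picks the smallest column index → x1.

x1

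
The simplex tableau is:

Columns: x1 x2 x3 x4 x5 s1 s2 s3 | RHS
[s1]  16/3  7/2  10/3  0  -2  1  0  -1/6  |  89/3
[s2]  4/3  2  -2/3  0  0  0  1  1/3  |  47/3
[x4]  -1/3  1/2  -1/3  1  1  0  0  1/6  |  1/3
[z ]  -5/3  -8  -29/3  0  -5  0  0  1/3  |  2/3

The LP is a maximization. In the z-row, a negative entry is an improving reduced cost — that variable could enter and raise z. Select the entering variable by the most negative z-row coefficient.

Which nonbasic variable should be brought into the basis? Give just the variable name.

Objective-row coefficients: x1: -5/3, x2: -8, x3: -29/3, x4: 0, x5: -5, s1: 0, s2: 0, s3: 1/3.
The most negative is -29/3 in column x3, so x3 enters.

x3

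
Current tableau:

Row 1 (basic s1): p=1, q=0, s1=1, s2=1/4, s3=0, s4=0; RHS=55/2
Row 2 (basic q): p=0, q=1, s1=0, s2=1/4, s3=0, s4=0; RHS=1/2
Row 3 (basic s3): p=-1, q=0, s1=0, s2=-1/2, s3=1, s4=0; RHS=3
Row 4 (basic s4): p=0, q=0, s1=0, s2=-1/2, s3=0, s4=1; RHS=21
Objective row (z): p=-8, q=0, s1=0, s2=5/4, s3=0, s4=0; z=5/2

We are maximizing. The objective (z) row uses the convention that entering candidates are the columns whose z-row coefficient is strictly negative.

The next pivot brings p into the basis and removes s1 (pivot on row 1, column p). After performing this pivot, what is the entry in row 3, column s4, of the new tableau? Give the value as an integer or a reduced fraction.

Pivot element is row 1, column p: 1.
Normalize row 1: new (row 1, s4) = 0/1 = 0.
row 3 ← row 3 − (-1)·(new row 1): 0 − (-1)·0 = 0.

0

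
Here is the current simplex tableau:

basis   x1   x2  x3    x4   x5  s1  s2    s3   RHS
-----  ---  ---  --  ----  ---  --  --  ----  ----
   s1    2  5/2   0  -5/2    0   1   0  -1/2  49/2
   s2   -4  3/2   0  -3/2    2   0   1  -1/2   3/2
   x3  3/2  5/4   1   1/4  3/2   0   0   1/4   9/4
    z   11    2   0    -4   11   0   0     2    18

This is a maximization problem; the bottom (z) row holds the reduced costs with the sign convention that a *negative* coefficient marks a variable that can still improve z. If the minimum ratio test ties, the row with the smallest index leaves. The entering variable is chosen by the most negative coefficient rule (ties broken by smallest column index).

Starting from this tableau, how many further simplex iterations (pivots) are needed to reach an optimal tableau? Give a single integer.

1

pivot: x4 in, x3 out → z = 54
No improving column remains; optimal.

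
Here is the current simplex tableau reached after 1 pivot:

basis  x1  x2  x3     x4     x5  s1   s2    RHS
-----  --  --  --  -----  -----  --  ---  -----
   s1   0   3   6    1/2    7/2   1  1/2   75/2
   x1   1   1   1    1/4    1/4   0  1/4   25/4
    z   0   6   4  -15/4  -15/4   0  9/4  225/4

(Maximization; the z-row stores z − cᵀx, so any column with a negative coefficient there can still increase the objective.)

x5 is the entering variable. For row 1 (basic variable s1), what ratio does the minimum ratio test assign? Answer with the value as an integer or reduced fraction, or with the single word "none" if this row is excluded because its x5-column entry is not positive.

Ratio = RHS / (x5 entry) = (75/2) / (7/2) = 75/7.

75/7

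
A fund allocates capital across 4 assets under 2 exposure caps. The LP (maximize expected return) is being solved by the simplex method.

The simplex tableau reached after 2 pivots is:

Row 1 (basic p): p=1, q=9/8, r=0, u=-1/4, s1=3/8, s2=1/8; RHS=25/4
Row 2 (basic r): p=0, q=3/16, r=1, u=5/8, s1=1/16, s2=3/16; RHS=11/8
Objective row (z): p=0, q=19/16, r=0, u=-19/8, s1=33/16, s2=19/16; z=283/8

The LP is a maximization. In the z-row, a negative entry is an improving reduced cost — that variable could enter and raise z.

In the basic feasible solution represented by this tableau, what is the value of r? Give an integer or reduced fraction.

r is basic (row 2); its value is the RHS of that row: 11/8.

11/8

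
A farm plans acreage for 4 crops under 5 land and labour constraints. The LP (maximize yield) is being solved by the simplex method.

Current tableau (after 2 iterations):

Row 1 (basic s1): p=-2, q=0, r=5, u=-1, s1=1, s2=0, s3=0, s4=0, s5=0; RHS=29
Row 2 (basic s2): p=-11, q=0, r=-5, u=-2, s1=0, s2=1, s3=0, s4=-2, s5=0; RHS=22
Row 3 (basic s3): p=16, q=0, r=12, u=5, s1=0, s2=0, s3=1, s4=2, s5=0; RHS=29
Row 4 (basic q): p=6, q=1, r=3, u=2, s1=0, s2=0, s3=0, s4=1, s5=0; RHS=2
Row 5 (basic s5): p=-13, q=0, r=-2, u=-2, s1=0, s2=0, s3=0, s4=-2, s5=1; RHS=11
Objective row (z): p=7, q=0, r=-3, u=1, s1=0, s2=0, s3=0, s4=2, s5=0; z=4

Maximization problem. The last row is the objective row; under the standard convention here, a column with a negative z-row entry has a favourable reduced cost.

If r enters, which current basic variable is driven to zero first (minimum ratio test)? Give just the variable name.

Ratios: row 1 (s1): 29/5 = 29/5; row 2 (s2): entry -5 ≤ 0, skip; row 3 (s3): 29/12 = 29/12; row 4 (q): 2/3 = 2/3; row 5 (s5): entry -2 ≤ 0, skip.
Minimum ratio 2/3 is in the q row, so q leaves.

q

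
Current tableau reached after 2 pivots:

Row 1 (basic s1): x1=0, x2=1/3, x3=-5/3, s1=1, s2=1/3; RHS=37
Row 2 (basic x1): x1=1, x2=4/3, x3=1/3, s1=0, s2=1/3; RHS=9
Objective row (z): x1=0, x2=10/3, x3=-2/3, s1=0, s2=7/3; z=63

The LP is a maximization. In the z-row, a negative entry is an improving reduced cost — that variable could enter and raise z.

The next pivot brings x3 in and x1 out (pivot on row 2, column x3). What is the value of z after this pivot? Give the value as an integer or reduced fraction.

Minimum ratio for x3: 9/(1/3) = 27.
z changes by −(z-row coeff of x3)·ratio = −(-2/3)·27 = 18.
New z = 63 + 18 = 81.

81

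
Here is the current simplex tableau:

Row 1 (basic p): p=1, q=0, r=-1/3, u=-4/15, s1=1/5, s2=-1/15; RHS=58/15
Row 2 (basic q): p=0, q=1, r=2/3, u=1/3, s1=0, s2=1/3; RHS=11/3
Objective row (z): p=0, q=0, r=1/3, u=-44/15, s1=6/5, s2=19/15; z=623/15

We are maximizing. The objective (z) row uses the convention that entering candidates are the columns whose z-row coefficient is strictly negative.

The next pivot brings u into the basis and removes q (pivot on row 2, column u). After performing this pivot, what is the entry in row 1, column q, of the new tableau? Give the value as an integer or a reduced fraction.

4/5

Pivot element is row 2, column u: 1/3.
Normalize row 2: new (row 2, q) = 1/(1/3) = 3.
row 1 ← row 1 − (-4/15)·(new row 2): 0 − (-4/15)·3 = 4/5.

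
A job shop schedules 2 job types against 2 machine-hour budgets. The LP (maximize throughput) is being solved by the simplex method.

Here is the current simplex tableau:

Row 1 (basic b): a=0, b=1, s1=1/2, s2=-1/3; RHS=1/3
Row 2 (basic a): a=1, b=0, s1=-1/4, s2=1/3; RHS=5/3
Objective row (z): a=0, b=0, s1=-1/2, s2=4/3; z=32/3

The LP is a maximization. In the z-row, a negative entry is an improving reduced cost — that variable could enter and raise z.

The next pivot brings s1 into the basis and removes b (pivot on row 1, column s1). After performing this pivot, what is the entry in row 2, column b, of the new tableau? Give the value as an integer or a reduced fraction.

Pivot element is row 1, column s1: 1/2.
Normalize row 1: new (row 1, b) = 1/(1/2) = 2.
row 2 ← row 2 − (-1/4)·(new row 1): 0 − (-1/4)·2 = 1/2.

1/2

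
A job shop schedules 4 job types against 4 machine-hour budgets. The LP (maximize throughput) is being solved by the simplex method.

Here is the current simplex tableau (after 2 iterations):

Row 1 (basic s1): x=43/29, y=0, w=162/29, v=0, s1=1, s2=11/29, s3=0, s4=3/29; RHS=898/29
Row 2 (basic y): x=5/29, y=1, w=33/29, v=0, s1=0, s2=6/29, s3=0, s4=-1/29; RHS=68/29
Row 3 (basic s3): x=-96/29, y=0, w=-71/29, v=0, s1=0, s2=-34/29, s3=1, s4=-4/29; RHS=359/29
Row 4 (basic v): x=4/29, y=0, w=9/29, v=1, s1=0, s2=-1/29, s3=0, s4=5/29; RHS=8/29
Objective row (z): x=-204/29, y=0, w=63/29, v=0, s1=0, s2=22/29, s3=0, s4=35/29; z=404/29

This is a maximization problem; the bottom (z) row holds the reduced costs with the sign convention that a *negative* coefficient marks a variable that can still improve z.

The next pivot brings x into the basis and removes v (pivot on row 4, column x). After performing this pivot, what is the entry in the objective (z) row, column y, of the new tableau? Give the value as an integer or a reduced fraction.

0

Pivot element is row 4, column x: 4/29.
Normalize row 4: new (row 4, y) = 0/(4/29) = 0.
z-row ← z-row − (-204/29)·(new row 4): 0 − (-204/29)·0 = 0.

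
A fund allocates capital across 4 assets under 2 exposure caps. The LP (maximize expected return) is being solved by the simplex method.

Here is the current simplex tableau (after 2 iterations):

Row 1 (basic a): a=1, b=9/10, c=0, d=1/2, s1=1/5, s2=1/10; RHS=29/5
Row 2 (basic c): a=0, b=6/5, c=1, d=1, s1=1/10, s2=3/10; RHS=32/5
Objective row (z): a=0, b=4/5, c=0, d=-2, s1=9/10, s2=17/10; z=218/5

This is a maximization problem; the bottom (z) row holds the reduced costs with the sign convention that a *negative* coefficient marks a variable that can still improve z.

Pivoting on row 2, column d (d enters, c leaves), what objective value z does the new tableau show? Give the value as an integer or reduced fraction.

282/5

Minimum ratio for d: (32/5)/1 = 32/5.
z changes by −(z-row coeff of d)·ratio = −(-2)·(32/5) = 64/5.
New z = 218/5 + (64/5) = 282/5.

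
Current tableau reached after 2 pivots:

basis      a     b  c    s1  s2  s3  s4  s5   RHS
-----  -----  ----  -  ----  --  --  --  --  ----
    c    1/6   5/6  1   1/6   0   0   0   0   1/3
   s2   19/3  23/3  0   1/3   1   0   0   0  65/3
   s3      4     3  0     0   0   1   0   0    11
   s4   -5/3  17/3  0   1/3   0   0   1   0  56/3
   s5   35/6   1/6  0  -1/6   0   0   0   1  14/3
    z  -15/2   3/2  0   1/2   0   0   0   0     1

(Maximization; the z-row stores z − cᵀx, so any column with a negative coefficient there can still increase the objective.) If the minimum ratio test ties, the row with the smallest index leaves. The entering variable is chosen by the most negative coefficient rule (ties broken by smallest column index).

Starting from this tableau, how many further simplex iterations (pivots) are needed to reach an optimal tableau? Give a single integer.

1

pivot: a in, s5 out → z = 7
No improving column remains; optimal.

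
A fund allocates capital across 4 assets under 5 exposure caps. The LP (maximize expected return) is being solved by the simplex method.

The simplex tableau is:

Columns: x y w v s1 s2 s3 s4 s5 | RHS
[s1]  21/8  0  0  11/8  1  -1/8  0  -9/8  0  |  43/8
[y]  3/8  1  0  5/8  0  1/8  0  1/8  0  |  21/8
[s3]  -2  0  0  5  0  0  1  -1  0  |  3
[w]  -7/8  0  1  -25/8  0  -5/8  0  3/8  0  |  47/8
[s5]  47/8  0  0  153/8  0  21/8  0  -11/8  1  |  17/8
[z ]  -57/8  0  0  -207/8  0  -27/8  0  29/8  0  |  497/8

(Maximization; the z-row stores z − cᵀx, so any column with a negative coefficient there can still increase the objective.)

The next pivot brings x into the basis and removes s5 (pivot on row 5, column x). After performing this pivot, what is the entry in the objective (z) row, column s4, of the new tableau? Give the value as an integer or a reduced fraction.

Pivot element is row 5, column x: 47/8.
Normalize row 5: new (row 5, s4) = (-11/8)/(47/8) = -11/47.
z-row ← z-row − (-57/8)·(new row 5): 29/8 − (-57/8)·(-11/47) = 92/47.

92/47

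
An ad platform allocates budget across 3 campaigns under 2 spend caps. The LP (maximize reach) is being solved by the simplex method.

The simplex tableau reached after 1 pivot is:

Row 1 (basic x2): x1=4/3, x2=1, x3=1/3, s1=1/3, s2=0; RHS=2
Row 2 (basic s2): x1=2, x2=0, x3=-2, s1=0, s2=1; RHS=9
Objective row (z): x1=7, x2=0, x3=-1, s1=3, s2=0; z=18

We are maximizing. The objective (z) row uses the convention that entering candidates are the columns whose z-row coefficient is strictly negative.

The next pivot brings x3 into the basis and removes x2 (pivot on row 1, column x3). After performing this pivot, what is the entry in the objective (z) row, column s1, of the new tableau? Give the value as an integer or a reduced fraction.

4

Pivot element is row 1, column x3: 1/3.
Normalize row 1: new (row 1, s1) = (1/3)/(1/3) = 1.
z-row ← z-row − (-1)·(new row 1): 3 − (-1)·1 = 4.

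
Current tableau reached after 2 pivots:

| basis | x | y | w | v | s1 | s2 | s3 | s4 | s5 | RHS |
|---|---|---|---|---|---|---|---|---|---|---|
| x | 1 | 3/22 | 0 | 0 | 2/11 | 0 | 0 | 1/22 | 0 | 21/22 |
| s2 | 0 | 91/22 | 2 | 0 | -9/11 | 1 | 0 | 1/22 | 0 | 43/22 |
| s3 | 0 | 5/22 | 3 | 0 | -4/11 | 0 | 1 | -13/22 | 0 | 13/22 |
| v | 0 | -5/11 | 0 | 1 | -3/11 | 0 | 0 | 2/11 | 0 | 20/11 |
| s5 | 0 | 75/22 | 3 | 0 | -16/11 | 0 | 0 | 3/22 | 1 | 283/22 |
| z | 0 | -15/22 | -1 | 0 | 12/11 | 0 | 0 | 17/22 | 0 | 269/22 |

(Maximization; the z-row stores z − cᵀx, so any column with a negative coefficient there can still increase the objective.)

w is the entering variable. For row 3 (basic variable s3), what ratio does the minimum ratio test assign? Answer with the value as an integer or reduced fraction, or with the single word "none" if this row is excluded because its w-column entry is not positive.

Ratio = RHS / (w entry) = (13/22) / 3 = 13/66.

13/66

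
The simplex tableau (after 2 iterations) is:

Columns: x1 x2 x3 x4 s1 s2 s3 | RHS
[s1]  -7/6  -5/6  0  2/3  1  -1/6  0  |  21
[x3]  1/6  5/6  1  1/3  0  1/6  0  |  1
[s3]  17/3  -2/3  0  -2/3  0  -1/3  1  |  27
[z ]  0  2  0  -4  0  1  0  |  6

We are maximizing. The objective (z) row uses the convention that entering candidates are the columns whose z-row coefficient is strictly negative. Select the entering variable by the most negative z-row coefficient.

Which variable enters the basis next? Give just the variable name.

Objective-row coefficients: x1: 0, x2: 2, x3: 0, x4: -4, s1: 0, s2: 1, s3: 0.
The most negative is -4 in column x4, so x4 enters.

x4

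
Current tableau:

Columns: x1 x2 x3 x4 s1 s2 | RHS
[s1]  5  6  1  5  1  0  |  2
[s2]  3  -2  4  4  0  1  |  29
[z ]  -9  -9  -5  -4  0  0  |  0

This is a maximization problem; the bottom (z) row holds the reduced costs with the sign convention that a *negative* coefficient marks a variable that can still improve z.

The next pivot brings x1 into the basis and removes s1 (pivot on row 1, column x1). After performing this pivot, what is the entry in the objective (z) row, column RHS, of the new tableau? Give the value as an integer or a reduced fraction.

18/5

Pivot element is row 1, column x1: 5.
Normalize row 1: new (row 1, RHS) = 2/5 = 2/5.
z-row ← z-row − (-9)·(new row 1): 0 − (-9)·(2/5) = 18/5.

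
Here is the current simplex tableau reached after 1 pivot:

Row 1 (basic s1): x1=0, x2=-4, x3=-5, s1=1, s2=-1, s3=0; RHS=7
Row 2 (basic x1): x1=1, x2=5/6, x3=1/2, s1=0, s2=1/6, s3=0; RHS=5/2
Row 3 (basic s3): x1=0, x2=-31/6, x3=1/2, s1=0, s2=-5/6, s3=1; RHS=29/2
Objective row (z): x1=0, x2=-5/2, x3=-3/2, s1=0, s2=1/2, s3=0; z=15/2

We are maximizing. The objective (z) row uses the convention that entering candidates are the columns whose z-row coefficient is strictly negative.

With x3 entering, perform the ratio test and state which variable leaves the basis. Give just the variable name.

x1

Ratios: row 1 (s1): entry -5 ≤ 0, skip; row 2 (x1): (5/2)/(1/2) = 5; row 3 (s3): (29/2)/(1/2) = 29.
Minimum ratio 5 is in the x1 row, so x1 leaves.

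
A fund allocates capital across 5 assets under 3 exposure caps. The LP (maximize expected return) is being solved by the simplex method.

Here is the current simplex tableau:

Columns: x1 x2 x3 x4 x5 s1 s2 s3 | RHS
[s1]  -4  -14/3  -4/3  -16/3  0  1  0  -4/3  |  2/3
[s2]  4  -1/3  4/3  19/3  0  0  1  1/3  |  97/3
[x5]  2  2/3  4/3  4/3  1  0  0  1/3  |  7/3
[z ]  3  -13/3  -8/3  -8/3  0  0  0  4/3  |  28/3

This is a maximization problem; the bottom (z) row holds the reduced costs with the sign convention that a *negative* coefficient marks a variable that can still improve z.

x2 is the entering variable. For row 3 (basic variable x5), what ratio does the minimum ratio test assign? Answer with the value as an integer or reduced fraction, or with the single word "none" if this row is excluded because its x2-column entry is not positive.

7/2

Ratio = RHS / (x2 entry) = (7/3) / (2/3) = 7/2.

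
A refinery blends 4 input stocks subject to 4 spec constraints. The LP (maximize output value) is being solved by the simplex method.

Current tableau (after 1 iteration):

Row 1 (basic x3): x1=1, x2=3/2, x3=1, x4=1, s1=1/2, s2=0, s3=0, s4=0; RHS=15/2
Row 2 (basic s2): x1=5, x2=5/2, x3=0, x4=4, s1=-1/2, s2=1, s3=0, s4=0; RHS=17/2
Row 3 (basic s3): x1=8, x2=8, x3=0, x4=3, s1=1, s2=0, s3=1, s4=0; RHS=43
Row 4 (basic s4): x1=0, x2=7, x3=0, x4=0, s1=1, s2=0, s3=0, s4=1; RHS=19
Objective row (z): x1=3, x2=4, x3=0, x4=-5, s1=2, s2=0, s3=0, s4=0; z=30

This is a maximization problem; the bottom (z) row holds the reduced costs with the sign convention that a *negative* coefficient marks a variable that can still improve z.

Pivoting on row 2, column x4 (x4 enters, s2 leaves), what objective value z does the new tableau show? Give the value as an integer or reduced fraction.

Minimum ratio for x4: (17/2)/4 = 17/8.
z changes by −(z-row coeff of x4)·ratio = −(-5)·(17/8) = 85/8.
New z = 30 + (85/8) = 325/8.

325/8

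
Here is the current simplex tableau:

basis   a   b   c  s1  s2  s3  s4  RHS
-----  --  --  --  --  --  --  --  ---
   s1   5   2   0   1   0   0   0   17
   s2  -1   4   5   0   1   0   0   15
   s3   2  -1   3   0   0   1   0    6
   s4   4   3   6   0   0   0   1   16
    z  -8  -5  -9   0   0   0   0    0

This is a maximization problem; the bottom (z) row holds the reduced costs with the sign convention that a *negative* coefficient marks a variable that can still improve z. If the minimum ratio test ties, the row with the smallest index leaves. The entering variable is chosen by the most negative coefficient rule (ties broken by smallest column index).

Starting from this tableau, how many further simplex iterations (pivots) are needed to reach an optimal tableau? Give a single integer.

pivot: c in, s3 out → z = 18
pivot: b in, s4 out → z = 122/5
pivot: a in, s1 out → z = 764/25
No improving column remains; optimal.

3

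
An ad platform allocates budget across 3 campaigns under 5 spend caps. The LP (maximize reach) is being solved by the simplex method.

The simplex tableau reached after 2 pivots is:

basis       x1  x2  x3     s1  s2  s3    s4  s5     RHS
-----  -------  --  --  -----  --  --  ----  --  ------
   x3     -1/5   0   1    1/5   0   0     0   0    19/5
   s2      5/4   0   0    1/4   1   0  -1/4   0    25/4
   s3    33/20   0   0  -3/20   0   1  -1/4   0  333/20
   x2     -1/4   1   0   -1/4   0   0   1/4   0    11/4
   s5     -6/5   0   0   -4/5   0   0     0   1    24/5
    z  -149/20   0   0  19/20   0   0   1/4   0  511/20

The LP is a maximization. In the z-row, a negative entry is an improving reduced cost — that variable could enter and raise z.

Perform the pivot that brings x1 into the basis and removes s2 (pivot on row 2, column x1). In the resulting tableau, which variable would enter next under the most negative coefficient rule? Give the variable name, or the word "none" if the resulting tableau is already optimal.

Pivot element 5/4. New z-row = old z-row − (-149/20)·(row 2/(5/4)).
Updated z-row coefficients: x1: 0, x2: 0, x3: 0, s1: 61/25, s2: 149/25, s3: 0, s4: -31/25, s5: 0.
The most negative is -31/25 in column s4, so s4 would enter next.

s4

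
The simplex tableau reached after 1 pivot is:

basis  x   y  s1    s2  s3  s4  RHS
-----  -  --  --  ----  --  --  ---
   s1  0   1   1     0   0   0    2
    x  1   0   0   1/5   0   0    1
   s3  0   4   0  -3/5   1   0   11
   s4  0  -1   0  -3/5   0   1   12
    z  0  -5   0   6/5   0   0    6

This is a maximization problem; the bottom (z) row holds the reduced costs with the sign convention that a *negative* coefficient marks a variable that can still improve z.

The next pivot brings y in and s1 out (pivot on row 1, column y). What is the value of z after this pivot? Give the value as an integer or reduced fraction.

16

Minimum ratio for y: 2/1 = 2.
z changes by −(z-row coeff of y)·ratio = −(-5)·2 = 10.
New z = 6 + 10 = 16.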